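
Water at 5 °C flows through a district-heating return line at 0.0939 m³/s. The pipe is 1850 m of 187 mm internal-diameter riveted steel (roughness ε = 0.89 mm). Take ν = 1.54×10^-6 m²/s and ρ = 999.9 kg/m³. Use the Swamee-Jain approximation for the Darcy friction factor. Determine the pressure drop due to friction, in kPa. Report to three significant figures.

Δp ≈ 1750 kPa

V = 4Q/(πD²) = 4·0.0939/(π·0.187²) = 3.419 m/s
Re = VD/ν = 3.419·0.187/1.54×10^-6 = 4.15×10^5 → turbulent
ε/D = 0.89/187 = 0.00476
Swamee-Jain: f = 0.03027
h_f = f(L/D)V²/(2g) = 0.03027·(1850/0.187)·3.419²/(2·9.81) = 178.4 m
Δp = ρg·h_f = 999.9·9.81·178.4 = 1750 kPa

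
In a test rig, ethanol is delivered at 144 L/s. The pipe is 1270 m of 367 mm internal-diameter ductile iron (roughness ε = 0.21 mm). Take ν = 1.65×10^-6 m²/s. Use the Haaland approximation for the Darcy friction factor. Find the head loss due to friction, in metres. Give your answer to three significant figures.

h_f ≈ 6.04 m

V = 4Q/(πD²) = 4·0.144/(π·0.367²) = 1.361 m/s
Re = VD/ν = 1.361·0.367/1.65×10^-6 = 3.03×10^5 → turbulent
ε/D = 0.21/367 = 5.72×10^-4
Haaland: f = 0.01847
h_f = f(L/D)V²/(2g) = 0.01847·(1270/0.367)·1.361²/(2·9.81) = 6.037 m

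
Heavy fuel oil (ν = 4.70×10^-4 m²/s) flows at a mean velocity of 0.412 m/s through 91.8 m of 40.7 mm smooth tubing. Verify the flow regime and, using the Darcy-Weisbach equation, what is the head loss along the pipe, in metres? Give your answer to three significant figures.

Re = VD/ν = 0.412·0.04070/4.70×10^-4 = 35.7 → laminar (Re < 2300)
f = 64/Re = 1.794
h_f = f(L/D)V²/(2g) = 1.794·(91.8/0.04070)·0.412²/(2·9.81) = 35.00 m

h_f ≈ 35.0 m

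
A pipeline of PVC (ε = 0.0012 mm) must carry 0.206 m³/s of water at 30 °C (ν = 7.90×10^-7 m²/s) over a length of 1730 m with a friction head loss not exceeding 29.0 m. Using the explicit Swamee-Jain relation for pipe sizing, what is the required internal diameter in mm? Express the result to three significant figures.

D ≈ 303 mm

Swamee-Jain (Type III): D = 0.66·[ε^1.25·(LQ²/(gh_f))^4.75 + ν·Q^9.4·(L/(gh_f))^5.2]^0.04
LQ²/(gh_f) = 0.2581; L/(gh_f) = 6.081
Term 1 = ε^1.25·(…)^4.75 = 6.38×10^-11; Term 2 = ν·Q^9.4·(…)^5.2 = 3.35×10^-9
D = 0.66·(6.38×10^-11 + 3.35×10^-9)^0.04 = 0.3026 m = 303 mm
Check: V = 2.86 m/s, Re = 1.10×10^6, f = 0.01153, h_f = 27.6 m ≈ 29.0 m ✓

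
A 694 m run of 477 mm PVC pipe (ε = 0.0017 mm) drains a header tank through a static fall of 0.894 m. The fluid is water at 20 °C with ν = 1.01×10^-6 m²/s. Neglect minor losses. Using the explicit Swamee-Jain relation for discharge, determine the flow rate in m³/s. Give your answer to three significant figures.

Q ≈ 0.169 m³/s

Swamee-Jain (Type II): Q = -0.965·√(gD⁵h_f/L)·ln[ε/(3.7D) + √(3.17ν²L/(gD³h_f))]
√(gD⁵h_f/L) = √(9.81·0.477⁵·0.894/694) = 0.01767
ε/(3.7D) = 9.63×10^-7; √(3.17ν²L/(gD³h_f)) = 4.86×10^-5
Q = -0.965·0.01767·ln(4.952×10^-5) = 0.1690 m³/s
Check: V = 0.946 m/s, Re = 4.47×10^5, f = 0.01341, h_f = 0.889 m ≈ 0.894 m ✓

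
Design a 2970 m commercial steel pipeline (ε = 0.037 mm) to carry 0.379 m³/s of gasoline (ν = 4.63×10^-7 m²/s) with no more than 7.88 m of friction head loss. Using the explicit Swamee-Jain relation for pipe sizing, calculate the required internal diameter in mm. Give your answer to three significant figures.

Swamee-Jain (Type III): D = 0.66·[ε^1.25·(LQ²/(gh_f))^4.75 + ν·Q^9.4·(L/(gh_f))^5.2]^0.04
LQ²/(gh_f) = 5.519; L/(gh_f) = 38.42
Term 1 = ε^1.25·(…)^4.75 = 0.00964; Term 2 = ν·Q^9.4·(…)^5.2 = 0.00880
D = 0.66·(0.00964 + 0.00880)^0.04 = 0.5626 m = 563 mm
Check: V = 1.52 m/s, Re = 1.85×10^6, f = 0.01229, h_f = 7.69 m ≈ 7.88 m ✓

D ≈ 563 mm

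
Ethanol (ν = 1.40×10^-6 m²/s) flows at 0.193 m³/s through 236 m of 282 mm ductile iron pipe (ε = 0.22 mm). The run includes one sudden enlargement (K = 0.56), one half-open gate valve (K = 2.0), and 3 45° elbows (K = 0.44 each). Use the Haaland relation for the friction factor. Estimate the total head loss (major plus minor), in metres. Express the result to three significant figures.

H_L ≈ 9.64 m

V = 4Q/(πD²) = 3.090 m/s; V²/2g = 0.4867 m
Re = 6.22×10^5, ε/D = 7.80×10^-4 → f = 0.01904 (Haaland)
Major: h_f = f(L/D)·V²/2g = 0.01904·836.9·0.4867 = 7.755 m
Minor: ΣK = 3.88; h_m = ΣK·V²/2g = 1.888 m
Total H_L = 7.755 + 1.888 = 9.644 m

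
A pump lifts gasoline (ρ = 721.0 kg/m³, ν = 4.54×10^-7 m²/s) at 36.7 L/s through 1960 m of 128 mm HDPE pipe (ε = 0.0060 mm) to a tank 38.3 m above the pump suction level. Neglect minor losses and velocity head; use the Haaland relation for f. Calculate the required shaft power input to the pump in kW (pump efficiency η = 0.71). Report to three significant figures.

P_shaft ≈ 43.7 kW

V = 4Q/(πD²) = 2.852 m/s; Re = 8.04×10^5; ε/D = 4.69×10^-5; f = 0.01279
h_f = f(L/D)V²/2g = 81.21 m
Total head H = z + h_f = 38.3 + 81.21 = 119.5 m
P_hyd = ρgQH = 721.0·9.81·0.0367·119.5 = 31.02 kW
P_shaft = P_hyd/η = 31.02/0.71 = 43.69 kW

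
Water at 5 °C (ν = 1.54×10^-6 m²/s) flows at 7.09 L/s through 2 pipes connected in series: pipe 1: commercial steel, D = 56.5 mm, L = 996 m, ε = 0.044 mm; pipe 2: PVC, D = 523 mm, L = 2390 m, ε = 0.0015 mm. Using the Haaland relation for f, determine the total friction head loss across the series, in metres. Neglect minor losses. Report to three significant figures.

Pipe 1: V = 2.828 m/s, Re = 1.04×10^5, ε/D = 7.79×10^-4, f = 0.02109, h_1 = f(L/D)V²/2g = 151.5 m
Pipe 2: V = 0.03300 m/s, Re = 1.12×10^4, ε/D = 2.87×10^-6, f = 0.02994, h_2 = f(L/D)V²/2g = 0.007596 m
Series → Q common, losses add: H = Σh = 151.5 m

H ≈ 152 m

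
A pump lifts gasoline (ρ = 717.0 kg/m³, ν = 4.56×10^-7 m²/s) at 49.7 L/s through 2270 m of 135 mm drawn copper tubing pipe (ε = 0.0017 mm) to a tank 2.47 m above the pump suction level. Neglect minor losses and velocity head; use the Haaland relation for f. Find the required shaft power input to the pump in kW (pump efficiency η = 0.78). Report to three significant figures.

P_shaft ≈ 55.6 kW

V = 4Q/(πD²) = 3.472 m/s; Re = 1.03×10^6; ε/D = 1.26×10^-5; f = 0.01177
h_f = f(L/D)V²/2g = 121.6 m
Total head H = z + h_f = 2.47 + 121.6 = 124.1 m
P_hyd = ρgQH = 717.0·9.81·0.0497·124.1 = 43.37 kW
P_shaft = P_hyd/η = 43.37/0.78 = 55.60 kW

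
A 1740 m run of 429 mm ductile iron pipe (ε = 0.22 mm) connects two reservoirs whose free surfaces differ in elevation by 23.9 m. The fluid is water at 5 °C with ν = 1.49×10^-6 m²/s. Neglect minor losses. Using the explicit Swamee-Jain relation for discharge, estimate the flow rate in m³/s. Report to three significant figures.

Q ≈ 0.372 m³/s

Swamee-Jain (Type II): Q = -0.965·√(gD⁵h_f/L)·ln[ε/(3.7D) + √(3.17ν²L/(gD³h_f))]
√(gD⁵h_f/L) = √(9.81·0.429⁵·23.9/1740) = 0.04425
ε/(3.7D) = 1.39×10^-4; √(3.17ν²L/(gD³h_f)) = 2.57×10^-5
Q = -0.965·0.04425·ln(1.643×10^-4) = 0.3721 m³/s
Check: V = 2.57 m/s, Re = 7.41×10^5, f = 0.01756, h_f = 24.1 m ≈ 23.9 m ✓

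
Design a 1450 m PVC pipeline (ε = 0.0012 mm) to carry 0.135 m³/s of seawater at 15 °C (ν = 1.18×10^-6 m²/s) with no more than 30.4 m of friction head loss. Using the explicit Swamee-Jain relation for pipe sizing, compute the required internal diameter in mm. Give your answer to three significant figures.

D ≈ 250 mm

Swamee-Jain (Type III): D = 0.66·[ε^1.25·(LQ²/(gh_f))^4.75 + ν·Q^9.4·(L/(gh_f))^5.2]^0.04
LQ²/(gh_f) = 0.08861; L/(gh_f) = 4.862
Term 1 = ε^1.25·(…)^4.75 = 3.98×10^-13; Term 2 = ν·Q^9.4·(…)^5.2 = 2.94×10^-11
D = 0.66·(3.98×10^-13 + 2.94×10^-11)^0.04 = 0.2503 m = 250 mm
Check: V = 2.74 m/s, Re = 5.82×10^5, f = 0.01283, h_f = 28.5 m ≈ 30.4 m ✓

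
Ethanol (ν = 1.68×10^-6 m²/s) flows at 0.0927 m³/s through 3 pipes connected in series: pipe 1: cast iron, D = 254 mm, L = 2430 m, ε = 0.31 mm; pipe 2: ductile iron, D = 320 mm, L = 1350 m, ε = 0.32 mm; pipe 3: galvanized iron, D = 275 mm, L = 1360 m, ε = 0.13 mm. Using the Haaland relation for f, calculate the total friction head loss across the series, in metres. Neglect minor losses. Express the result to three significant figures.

H ≈ 52.1 m

Pipe 1: V = 1.829 m/s, Re = 2.77×10^5, ε/D = 0.00122, f = 0.02147, h_1 = f(L/D)V²/2g = 35.03 m
Pipe 2: V = 1.153 m/s, Re = 2.20×10^5, ε/D = 0.00100, f = 0.02081, h_2 = f(L/D)V²/2g = 5.945 m
Pipe 3: V = 1.561 m/s, Re = 2.55×10^5, ε/D = 4.73×10^-4, f = 0.01812, h_3 = f(L/D)V²/2g = 11.13 m
Series → Q common, losses add: H = Σh = 52.11 m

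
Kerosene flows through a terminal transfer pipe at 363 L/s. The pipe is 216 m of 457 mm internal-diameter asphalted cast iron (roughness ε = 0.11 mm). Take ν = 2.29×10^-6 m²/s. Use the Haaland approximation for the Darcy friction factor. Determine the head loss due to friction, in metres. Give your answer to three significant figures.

V = 4Q/(πD²) = 4·0.363/(π·0.457²) = 2.213 m/s
Re = VD/ν = 2.213·0.457/2.29×10^-6 = 4.42×10^5 → turbulent
ε/D = 0.11/457 = 2.41×10^-4
Haaland: f = 0.01581
h_f = f(L/D)V²/(2g) = 0.01581·(216/0.457)·2.213²/(2·9.81) = 1.865 m

h_f ≈ 1.87 m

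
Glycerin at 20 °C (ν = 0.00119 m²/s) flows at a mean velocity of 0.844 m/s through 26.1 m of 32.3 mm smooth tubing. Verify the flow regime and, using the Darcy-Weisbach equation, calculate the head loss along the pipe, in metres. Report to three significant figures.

h_f ≈ 82.0 m

Re = VD/ν = 0.844·0.03230/0.00119 = 22.9 → laminar (Re < 2300)
f = 64/Re = 2.794
h_f = f(L/D)V²/(2g) = 2.794·(26.1/0.03230)·0.844²/(2·9.81) = 81.96 m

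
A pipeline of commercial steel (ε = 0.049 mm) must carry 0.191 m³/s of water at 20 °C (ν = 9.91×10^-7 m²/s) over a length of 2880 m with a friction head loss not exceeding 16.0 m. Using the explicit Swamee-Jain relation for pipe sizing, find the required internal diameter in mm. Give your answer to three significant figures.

Swamee-Jain (Type III): D = 0.66·[ε^1.25·(LQ²/(gh_f))^4.75 + ν·Q^9.4·(L/(gh_f))^5.2]^0.04
LQ²/(gh_f) = 0.6694; L/(gh_f) = 18.35
Term 1 = ε^1.25·(…)^4.75 = 6.09×10^-7; Term 2 = ν·Q^9.4·(…)^5.2 = 6.43×10^-7
D = 0.66·(6.09×10^-7 + 6.43×10^-7)^0.04 = 0.3832 m = 383 mm
Check: V = 1.66 m/s, Re = 6.40×10^5, f = 0.01442, h_f = 15.1 m ≈ 16.0 m ✓

D ≈ 383 mm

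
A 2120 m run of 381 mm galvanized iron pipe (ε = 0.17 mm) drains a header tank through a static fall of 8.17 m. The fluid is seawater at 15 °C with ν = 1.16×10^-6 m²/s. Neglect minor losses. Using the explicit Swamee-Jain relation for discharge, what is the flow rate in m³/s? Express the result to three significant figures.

Swamee-Jain (Type II): Q = -0.965·√(gD⁵h_f/L)·ln[ε/(3.7D) + √(3.17ν²L/(gD³h_f))]
√(gD⁵h_f/L) = √(9.81·0.381⁵·8.17/2120) = 0.01742
ε/(3.7D) = 1.21×10^-4; √(3.17ν²L/(gD³h_f)) = 4.52×10^-5
Q = -0.965·0.01742·ln(1.658×10^-4) = 0.1463 m³/s
Check: V = 1.28 m/s, Re = 4.22×10^5, f = 0.01760, h_f = 8.23 m ≈ 8.17 m ✓

Q ≈ 0.146 m³/s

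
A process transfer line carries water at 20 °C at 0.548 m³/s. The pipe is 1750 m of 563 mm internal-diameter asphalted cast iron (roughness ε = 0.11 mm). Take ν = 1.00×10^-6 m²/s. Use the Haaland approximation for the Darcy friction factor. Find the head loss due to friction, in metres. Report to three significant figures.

V = 4Q/(πD²) = 4·0.548/(π·0.563²) = 2.201 m/s
Re = VD/ν = 2.201·0.563/1.00×10^-6 = 1.24×10^6 → turbulent
ε/D = 0.11/563 = 1.95×10^-4
Haaland: f = 0.01440
h_f = f(L/D)V²/(2g) = 0.01440·(1750/0.563)·2.201²/(2·9.81) = 11.05 m

h_f ≈ 11.1 m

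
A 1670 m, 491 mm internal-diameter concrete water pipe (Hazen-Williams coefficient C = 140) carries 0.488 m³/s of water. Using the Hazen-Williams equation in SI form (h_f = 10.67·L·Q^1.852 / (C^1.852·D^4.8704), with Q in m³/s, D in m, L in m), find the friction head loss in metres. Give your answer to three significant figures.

h_f ≈ 16.0 m

h_f = 10.67·1670·0.488^1.852 / (140^1.852·0.491^4.8704) = 15.99 m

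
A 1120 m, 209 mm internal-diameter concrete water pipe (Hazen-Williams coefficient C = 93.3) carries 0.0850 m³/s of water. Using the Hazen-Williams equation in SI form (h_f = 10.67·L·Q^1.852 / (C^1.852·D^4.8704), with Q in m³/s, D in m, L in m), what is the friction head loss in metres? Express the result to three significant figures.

h_f = 10.67·1120·0.0850^1.852 / (93.3^1.852·0.209^4.8704) = 57.23 m

h_f ≈ 57.2 m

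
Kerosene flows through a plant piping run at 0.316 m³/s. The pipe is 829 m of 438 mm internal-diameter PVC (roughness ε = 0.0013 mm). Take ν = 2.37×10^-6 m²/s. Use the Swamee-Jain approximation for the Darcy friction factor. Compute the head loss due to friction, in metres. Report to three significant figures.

h_f ≈ 5.83 m

V = 4Q/(πD²) = 4·0.316/(π·0.438²) = 2.097 m/s
Re = VD/ν = 2.097·0.438/2.37×10^-6 = 3.88×10^5 → turbulent
ε/D = 0.0013/438 = 2.97×10^-6
Swamee-Jain: f = 0.01375
h_f = f(L/D)V²/(2g) = 0.01375·(829/0.438)·2.097²/(2·9.81) = 5.834 m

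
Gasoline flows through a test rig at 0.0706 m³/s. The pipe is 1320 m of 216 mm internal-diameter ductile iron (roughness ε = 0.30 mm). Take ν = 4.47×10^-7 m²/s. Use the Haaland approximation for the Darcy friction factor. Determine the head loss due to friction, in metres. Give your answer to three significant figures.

h_f ≈ 24.9 m

V = 4Q/(πD²) = 4·0.0706/(π·0.216²) = 1.927 m/s
Re = VD/ν = 1.927·0.216/4.47×10^-7 = 9.31×10^5 → turbulent
ε/D = 0.30/216 = 0.00139
Haaland: f = 0.02157
h_f = f(L/D)V²/(2g) = 0.02157·(1320/0.216)·1.927²/(2·9.81) = 24.94 m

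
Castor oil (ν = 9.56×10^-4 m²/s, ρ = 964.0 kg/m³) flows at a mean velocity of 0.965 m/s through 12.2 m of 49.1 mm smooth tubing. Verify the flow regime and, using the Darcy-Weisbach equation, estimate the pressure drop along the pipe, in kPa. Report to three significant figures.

Re = VD/ν = 0.965·0.04910/9.56×10^-4 = 49.6 → laminar (Re < 2300)
f = 64/Re = 1.291
h_f = f(L/D)V²/(2g) = 1.291·(12.2/0.04910)·0.965²/(2·9.81) = 15.23 m
Δp = ρg·h_f = 964.0·9.81·15.23 = 144.0 kPa

Δp ≈ 144 kPa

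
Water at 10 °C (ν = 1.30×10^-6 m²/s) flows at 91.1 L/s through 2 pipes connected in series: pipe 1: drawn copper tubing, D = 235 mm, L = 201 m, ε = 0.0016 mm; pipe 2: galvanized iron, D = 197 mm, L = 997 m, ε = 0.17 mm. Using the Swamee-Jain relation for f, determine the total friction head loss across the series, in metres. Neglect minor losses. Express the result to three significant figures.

Pipe 1: V = 2.100 m/s, Re = 3.80×10^5, ε/D = 6.81×10^-6, f = 0.01385, h_1 = f(L/D)V²/2g = 2.664 m
Pipe 2: V = 2.989 m/s, Re = 4.53×10^5, ε/D = 8.63×10^-4, f = 0.01980, h_2 = f(L/D)V²/2g = 45.63 m
Series → Q common, losses add: H = Σh = 48.29 m

H ≈ 48.3 m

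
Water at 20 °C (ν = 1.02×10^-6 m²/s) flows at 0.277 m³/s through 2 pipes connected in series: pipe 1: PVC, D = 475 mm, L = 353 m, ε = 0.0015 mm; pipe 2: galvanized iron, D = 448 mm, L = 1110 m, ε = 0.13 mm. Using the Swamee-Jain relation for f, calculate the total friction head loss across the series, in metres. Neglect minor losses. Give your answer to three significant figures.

H ≈ 7.33 m

Pipe 1: V = 1.563 m/s, Re = 7.28×10^5, ε/D = 3.16×10^-6, f = 0.01232, h_1 = f(L/D)V²/2g = 1.140 m
Pipe 2: V = 1.757 m/s, Re = 7.72×10^5, ε/D = 2.90×10^-4, f = 0.01587, h_2 = f(L/D)V²/2g = 6.187 m
Series → Q common, losses add: H = Σh = 7.327 m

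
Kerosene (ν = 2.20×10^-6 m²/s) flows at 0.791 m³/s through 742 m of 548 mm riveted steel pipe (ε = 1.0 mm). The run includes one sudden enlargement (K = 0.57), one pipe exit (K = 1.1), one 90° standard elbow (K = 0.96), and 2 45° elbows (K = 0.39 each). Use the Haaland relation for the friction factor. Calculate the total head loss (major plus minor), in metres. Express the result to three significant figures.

V = 4Q/(πD²) = 3.354 m/s; V²/2g = 0.5733 m
Re = 8.35×10^5, ε/D = 0.00182 → f = 0.02311 (Haaland)
Major: h_f = f(L/D)·V²/2g = 0.02311·1354·0.5733 = 17.94 m
Minor: ΣK = 3.41; h_m = ΣK·V²/2g = 1.955 m
Total H_L = 17.94 + 1.955 = 19.90 m

H_L ≈ 19.9 m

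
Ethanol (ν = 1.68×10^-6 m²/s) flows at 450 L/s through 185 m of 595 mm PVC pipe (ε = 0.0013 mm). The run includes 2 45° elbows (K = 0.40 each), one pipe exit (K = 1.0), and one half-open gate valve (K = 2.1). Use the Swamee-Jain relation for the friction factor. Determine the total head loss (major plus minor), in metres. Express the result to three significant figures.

V = 4Q/(πD²) = 1.618 m/s; V²/2g = 0.1335 m
Re = 5.73×10^5, ε/D = 2.18×10^-6 → f = 0.01282 (Swamee-Jain)
Major: h_f = f(L/D)·V²/2g = 0.01282·310.9·0.1335 = 0.5319 m
Minor: ΣK = 3.90; h_m = ΣK·V²/2g = 0.5206 m
Total H_L = 0.5319 + 0.5206 = 1.053 m

H_L ≈ 1.05 m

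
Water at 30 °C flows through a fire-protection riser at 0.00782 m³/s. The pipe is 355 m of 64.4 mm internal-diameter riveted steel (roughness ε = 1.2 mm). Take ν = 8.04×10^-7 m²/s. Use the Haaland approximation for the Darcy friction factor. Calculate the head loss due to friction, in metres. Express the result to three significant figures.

h_f ≈ 77.2 m

V = 4Q/(πD²) = 4·0.00782/(π·0.0644²) = 2.401 m/s
Re = VD/ν = 2.401·0.0644/8.04×10^-7 = 1.92×10^5 → turbulent
ε/D = 1.2/64.4 = 0.0186
Haaland: f = 0.04765
h_f = f(L/D)V²/(2g) = 0.04765·(355/0.0644)·2.401²/(2·9.81) = 77.15 m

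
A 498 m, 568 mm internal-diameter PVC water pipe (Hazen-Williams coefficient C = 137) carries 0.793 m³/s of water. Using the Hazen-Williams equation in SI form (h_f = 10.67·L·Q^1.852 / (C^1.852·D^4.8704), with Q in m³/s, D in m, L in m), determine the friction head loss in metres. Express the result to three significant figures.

h_f ≈ 6.00 m

h_f = 10.67·498·0.793^1.852 / (137^1.852·0.568^4.8704) = 5.999 m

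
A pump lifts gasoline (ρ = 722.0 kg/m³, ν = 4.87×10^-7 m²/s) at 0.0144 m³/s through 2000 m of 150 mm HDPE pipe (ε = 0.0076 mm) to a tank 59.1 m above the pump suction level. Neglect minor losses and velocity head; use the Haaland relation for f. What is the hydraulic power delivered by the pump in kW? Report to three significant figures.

V = 4Q/(πD²) = 0.8149 m/s; Re = 2.51×10^5; ε/D = 5.07×10^-5; f = 0.01523
h_f = f(L/D)V²/2g = 6.872 m
Total head H = z + h_f = 59.1 + 6.872 = 65.97 m
P_hyd = ρgQH = 722.0·9.81·0.0144·65.97 = 6.729 kW

P_hyd ≈ 6.73 kW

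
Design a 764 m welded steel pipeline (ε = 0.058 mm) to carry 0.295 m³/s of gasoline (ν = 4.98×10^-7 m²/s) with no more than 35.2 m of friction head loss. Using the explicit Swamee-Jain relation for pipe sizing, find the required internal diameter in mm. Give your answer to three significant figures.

Swamee-Jain (Type III): D = 0.66·[ε^1.25·(LQ²/(gh_f))^4.75 + ν·Q^9.4·(L/(gh_f))^5.2]^0.04
LQ²/(gh_f) = 0.1925; L/(gh_f) = 2.212
Term 1 = ε^1.25·(…)^4.75 = 2.02×10^-9; Term 2 = ν·Q^9.4·(…)^5.2 = 3.21×10^-10
D = 0.66·(2.02×10^-9 + 3.21×10^-10)^0.04 = 0.2981 m = 298 mm
Check: V = 4.23 m/s, Re = 2.53×10^6, f = 0.01414, h_f = 33.0 m ≈ 35.2 m ✓

D ≈ 298 mm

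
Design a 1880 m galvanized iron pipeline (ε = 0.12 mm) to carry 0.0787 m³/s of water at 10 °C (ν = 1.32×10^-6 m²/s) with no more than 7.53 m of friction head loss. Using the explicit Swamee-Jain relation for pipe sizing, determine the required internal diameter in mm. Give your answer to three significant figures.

D ≈ 301 mm

Swamee-Jain (Type III): D = 0.66·[ε^1.25·(LQ²/(gh_f))^4.75 + ν·Q^9.4·(L/(gh_f))^5.2]^0.04
LQ²/(gh_f) = 0.1576; L/(gh_f) = 25.45
Term 1 = ε^1.25·(…)^4.75 = 1.94×10^-9; Term 2 = ν·Q^9.4·(…)^5.2 = 1.13×10^-9
D = 0.66·(1.94×10^-9 + 1.13×10^-9)^0.04 = 0.3013 m = 301 mm
Check: V = 1.10 m/s, Re = 2.52×10^5, f = 0.01798, h_f = 6.96 m ≈ 7.53 m ✓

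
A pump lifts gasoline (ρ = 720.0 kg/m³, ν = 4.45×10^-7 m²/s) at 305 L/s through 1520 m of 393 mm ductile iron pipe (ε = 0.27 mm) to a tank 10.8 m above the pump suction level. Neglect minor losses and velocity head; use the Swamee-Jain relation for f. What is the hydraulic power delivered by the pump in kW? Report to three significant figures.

V = 4Q/(πD²) = 2.514 m/s; Re = 2.22×10^6; ε/D = 6.87×10^-4; f = 0.01820
h_f = f(L/D)V²/2g = 22.69 m
Total head H = z + h_f = 10.8 + 22.69 = 33.49 m
P_hyd = ρgQH = 720.0·9.81·0.305·33.49 = 72.14 kW

P_hyd ≈ 72.1 kW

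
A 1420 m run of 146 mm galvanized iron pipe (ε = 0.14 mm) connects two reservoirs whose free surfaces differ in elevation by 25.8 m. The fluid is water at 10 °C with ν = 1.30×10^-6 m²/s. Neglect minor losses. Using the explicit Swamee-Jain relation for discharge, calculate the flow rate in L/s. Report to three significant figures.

Q ≈ 26.3 L/s

Swamee-Jain (Type II): Q = -0.965·√(gD⁵h_f/L)·ln[ε/(3.7D) + √(3.17ν²L/(gD³h_f))]
√(gD⁵h_f/L) = √(9.81·0.146⁵·25.8/1420) = 0.003439
ε/(3.7D) = 2.59×10^-4; √(3.17ν²L/(gD³h_f)) = 9.83×10^-5
Q = -0.965·0.003439·ln(3.574×10^-4) = 0.02634 m³/s
Check: V = 1.57 m/s, Re = 1.77×10^5, f = 0.02120, h_f = 26.0 m ≈ 25.8 m ✓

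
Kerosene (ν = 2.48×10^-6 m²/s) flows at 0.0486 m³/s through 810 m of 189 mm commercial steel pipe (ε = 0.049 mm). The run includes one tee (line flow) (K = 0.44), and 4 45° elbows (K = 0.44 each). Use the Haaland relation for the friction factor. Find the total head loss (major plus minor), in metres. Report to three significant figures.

H_L ≈ 12.3 m

V = 4Q/(πD²) = 1.732 m/s; V²/2g = 0.1529 m
Re = 1.32×10^5, ε/D = 2.59×10^-4 → f = 0.01823 (Haaland)
Major: h_f = f(L/D)·V²/2g = 0.01823·4286·0.1529 = 11.95 m
Minor: ΣK = 2.20; h_m = ΣK·V²/2g = 0.3365 m
Total H_L = 11.95 + 0.3365 = 12.28 m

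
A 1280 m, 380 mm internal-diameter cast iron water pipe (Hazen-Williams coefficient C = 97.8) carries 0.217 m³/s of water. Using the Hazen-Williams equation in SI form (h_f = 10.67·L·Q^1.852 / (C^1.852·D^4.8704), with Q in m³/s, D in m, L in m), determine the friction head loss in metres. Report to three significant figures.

h_f ≈ 18.5 m

h_f = 10.67·1280·0.217^1.852 / (97.8^1.852·0.380^4.8704) = 18.49 m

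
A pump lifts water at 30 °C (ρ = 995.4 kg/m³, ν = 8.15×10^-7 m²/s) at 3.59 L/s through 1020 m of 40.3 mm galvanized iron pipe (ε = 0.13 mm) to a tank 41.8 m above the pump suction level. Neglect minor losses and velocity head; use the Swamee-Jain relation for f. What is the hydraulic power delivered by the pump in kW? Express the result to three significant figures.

V = 4Q/(πD²) = 2.814 m/s; Re = 1.39×10^5; ε/D = 0.00323; f = 0.02783
h_f = f(L/D)V²/2g = 284.4 m
Total head H = z + h_f = 41.8 + 284.4 = 326.2 m
P_hyd = ρgQH = 995.4·9.81·0.00359·326.2 = 11.43 kW

P_hyd ≈ 11.4 kW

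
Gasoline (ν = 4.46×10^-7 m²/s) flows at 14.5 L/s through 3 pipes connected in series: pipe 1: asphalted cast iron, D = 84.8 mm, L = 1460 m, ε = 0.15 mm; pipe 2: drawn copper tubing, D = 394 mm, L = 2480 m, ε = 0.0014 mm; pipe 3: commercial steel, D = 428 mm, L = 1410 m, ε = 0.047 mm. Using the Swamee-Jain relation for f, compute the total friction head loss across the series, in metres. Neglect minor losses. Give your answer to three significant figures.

H ≈ 134 m

Pipe 1: V = 2.567 m/s, Re = 4.88×10^5, ε/D = 0.00177, f = 0.02320, h_1 = f(L/D)V²/2g = 134.2 m
Pipe 2: V = 0.1189 m/s, Re = 1.05×10^5, ε/D = 3.55×10^-6, f = 0.01770, h_2 = f(L/D)V²/2g = 0.08033 m
Pipe 3: V = 0.1008 m/s, Re = 9.67×10^4, ε/D = 1.10×10^-4, f = 0.01862, h_3 = f(L/D)V²/2g = 0.03176 m
Series → Q common, losses add: H = Σh = 134.3 m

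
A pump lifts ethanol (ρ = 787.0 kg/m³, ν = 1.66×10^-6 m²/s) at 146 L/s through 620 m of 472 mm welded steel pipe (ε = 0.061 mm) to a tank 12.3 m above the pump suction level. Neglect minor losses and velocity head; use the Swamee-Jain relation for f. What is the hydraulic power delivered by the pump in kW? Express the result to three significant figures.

V = 4Q/(πD²) = 0.8344 m/s; Re = 2.37×10^5; ε/D = 1.29×10^-4; f = 0.01621
h_f = f(L/D)V²/2g = 0.7557 m
Total head H = z + h_f = 12.3 + 0.7557 = 13.06 m
P_hyd = ρgQH = 787.0·9.81·0.146·13.06 = 14.72 kW

P_hyd ≈ 14.7 kW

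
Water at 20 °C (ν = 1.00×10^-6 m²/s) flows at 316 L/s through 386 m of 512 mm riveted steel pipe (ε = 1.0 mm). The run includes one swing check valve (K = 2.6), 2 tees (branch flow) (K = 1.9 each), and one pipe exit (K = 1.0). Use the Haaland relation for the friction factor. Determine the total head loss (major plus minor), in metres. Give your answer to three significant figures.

V = 4Q/(πD²) = 1.535 m/s; V²/2g = 0.1201 m
Re = 7.86×10^5, ε/D = 0.00195 → f = 0.02353 (Haaland)
Major: h_f = f(L/D)·V²/2g = 0.02353·753.9·0.1201 = 2.130 m
Minor: ΣK = 7.40; h_m = ΣK·V²/2g = 0.8885 m
Total H_L = 2.130 + 0.8885 = 3.018 m

H_L ≈ 3.02 m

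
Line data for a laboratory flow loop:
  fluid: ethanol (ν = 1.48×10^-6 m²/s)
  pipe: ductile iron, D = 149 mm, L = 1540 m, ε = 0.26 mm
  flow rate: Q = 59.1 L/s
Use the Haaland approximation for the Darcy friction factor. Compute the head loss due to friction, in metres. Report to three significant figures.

V = 4Q/(πD²) = 4·0.0591/(π·0.149²) = 3.389 m/s
Re = VD/ν = 3.389·0.149/1.48×10^-6 = 3.41×10^5 → turbulent
ε/D = 0.26/149 = 0.00174
Haaland: f = 0.02315
h_f = f(L/D)V²/(2g) = 0.02315·(1540/0.149)·3.389²/(2·9.81) = 140.1 m

h_f ≈ 140 m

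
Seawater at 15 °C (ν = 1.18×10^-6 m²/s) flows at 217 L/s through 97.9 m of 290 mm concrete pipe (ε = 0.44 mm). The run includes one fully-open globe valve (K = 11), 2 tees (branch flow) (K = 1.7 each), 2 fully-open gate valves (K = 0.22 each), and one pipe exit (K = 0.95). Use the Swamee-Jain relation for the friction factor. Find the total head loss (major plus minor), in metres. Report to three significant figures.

H_L ≈ 12.8 m

V = 4Q/(πD²) = 3.285 m/s; V²/2g = 0.5501 m
Re = 8.07×10^5, ε/D = 0.00152 → f = 0.02216 (Swamee-Jain)
Major: h_f = f(L/D)·V²/2g = 0.02216·337.6·0.5501 = 4.115 m
Minor: ΣK = 15.8; h_m = ΣK·V²/2g = 8.686 m
Total H_L = 4.115 + 8.686 = 12.80 m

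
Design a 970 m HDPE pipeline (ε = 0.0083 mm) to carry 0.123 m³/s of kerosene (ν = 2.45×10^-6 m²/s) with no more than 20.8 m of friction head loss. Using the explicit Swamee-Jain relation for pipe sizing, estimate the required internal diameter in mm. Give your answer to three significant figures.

D ≈ 248 mm

Swamee-Jain (Type III): D = 0.66·[ε^1.25·(LQ²/(gh_f))^4.75 + ν·Q^9.4·(L/(gh_f))^5.2]^0.04
LQ²/(gh_f) = 0.07192; L/(gh_f) = 4.754
Term 1 = ε^1.25·(…)^4.75 = 1.66×10^-12; Term 2 = ν·Q^9.4·(…)^5.2 = 2.26×10^-11
D = 0.66·(1.66×10^-12 + 2.26×10^-11)^0.04 = 0.2483 m = 248 mm
Check: V = 2.54 m/s, Re = 2.57×10^5, f = 0.01515, h_f = 19.5 m ≈ 20.8 m ✓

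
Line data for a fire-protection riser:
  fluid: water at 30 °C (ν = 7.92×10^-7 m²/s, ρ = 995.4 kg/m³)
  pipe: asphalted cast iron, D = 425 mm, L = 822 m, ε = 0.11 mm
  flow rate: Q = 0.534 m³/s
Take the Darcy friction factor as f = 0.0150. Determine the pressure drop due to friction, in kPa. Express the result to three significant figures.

Δp ≈ 205 kPa

V = 4Q/(πD²) = 4·0.534/(π·0.425²) = 3.764 m/s
h_f = f(L/D)V²/(2g) = 0.01500·(822/0.425)·3.764²/(2·9.81) = 20.95 m
Δp = ρg·h_f = 995.4·9.81·20.95 = 204.6 kPa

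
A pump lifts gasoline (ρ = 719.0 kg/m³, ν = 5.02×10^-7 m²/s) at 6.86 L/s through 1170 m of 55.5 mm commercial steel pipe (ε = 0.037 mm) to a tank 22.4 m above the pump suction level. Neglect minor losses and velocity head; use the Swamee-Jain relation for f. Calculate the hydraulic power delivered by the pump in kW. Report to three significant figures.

P_hyd ≈ 9.10 kW

V = 4Q/(πD²) = 2.836 m/s; Re = 3.13×10^5; ε/D = 6.67×10^-4; f = 0.01918
h_f = f(L/D)V²/2g = 165.7 m
Total head H = z + h_f = 22.4 + 165.7 = 188.1 m
P_hyd = ρgQH = 719.0·9.81·0.00686·188.1 = 9.100 kW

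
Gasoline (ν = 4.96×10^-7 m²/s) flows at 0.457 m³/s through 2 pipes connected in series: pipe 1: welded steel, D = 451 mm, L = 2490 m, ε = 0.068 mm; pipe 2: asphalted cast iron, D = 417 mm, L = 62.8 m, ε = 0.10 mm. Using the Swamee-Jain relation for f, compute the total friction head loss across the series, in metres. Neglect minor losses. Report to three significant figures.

H ≈ 32.4 m

Pipe 1: V = 2.861 m/s, Re = 2.60×10^6, ε/D = 1.51×10^-4, f = 0.01354, h_1 = f(L/D)V²/2g = 31.17 m
Pipe 2: V = 3.346 m/s, Re = 2.81×10^6, ε/D = 2.40×10^-4, f = 0.01464, h_2 = f(L/D)V²/2g = 1.259 m
Series → Q common, losses add: H = Σh = 32.43 m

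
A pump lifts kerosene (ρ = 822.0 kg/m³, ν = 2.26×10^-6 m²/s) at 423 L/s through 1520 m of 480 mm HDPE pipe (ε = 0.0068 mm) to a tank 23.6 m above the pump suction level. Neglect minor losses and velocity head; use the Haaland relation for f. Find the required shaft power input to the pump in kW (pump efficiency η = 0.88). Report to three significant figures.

P_shaft ≈ 137 kW

V = 4Q/(πD²) = 2.338 m/s; Re = 4.96×10^5; ε/D = 1.42×10^-5; f = 0.01324
h_f = f(L/D)V²/2g = 11.68 m
Total head H = z + h_f = 23.6 + 11.68 = 35.28 m
P_hyd = ρgQH = 822.0·9.81·0.423·35.28 = 120.3 kW
P_shaft = P_hyd/η = 120.3/0.88 = 136.7 kW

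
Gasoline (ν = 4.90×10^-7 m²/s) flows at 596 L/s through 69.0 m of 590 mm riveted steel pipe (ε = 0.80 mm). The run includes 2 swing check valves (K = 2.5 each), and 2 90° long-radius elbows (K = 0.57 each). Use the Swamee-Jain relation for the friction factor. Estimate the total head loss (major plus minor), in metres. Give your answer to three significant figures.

V = 4Q/(πD²) = 2.180 m/s; V²/2g = 0.2422 m
Re = 2.62×10^6, ε/D = 0.00136 → f = 0.02131 (Swamee-Jain)
Major: h_f = f(L/D)·V²/2g = 0.02131·116.9·0.2422 = 0.6038 m
Minor: ΣK = 6.14; h_m = ΣK·V²/2g = 1.487 m
Total H_L = 0.6038 + 1.487 = 2.091 m

H_L ≈ 2.09 m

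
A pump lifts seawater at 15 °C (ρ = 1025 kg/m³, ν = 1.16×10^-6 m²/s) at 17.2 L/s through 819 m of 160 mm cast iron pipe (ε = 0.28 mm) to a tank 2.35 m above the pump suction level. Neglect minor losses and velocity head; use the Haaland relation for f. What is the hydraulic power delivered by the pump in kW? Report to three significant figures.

P_hyd ≈ 1.20 kW

V = 4Q/(πD²) = 0.8555 m/s; Re = 1.18×10^5; ε/D = 0.00175; f = 0.02406
h_f = f(L/D)V²/2g = 4.594 m
Total head H = z + h_f = 2.35 + 4.594 = 6.944 m
P_hyd = ρgQH = 1025·9.81·0.0172·6.944 = 1.201 kW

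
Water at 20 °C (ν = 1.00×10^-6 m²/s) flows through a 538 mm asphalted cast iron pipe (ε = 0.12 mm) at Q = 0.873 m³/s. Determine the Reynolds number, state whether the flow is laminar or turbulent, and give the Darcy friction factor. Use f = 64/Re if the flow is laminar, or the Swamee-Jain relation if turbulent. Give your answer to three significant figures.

Re ≈ 2.07×10^6; turbulent; f ≈ 0.0146

V = 4Q/(πD²) = 3.840 m/s
Re = VD/ν = 3.840·0.538/1.00×10^-6 = 2.07×10^6
Re > 4000 → turbulent; ε/D = 2.23×10^-4
Swamee-Jain: f = 0.01457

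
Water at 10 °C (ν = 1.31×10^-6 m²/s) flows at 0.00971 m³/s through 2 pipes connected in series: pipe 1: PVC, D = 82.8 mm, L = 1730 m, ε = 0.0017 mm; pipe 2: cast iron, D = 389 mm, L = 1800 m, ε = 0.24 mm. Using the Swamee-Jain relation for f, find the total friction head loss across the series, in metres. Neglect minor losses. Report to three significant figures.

H ≈ 60.7 m

Pipe 1: V = 1.803 m/s, Re = 1.14×10^5, ε/D = 2.05×10^-5, f = 0.01752, h_1 = f(L/D)V²/2g = 60.67 m
Pipe 2: V = 0.08170 m/s, Re = 2.43×10^4, ε/D = 6.17×10^-4, f = 0.02621, h_2 = f(L/D)V²/2g = 0.04127 m
Series → Q common, losses add: H = Σh = 60.71 m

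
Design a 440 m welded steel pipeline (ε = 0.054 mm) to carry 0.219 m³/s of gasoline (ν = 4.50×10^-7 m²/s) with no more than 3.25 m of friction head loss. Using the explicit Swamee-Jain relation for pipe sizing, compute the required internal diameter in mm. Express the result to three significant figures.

D ≈ 378 mm

Swamee-Jain (Type III): D = 0.66·[ε^1.25·(LQ²/(gh_f))^4.75 + ν·Q^9.4·(L/(gh_f))^5.2]^0.04
LQ²/(gh_f) = 0.6619; L/(gh_f) = 13.80
Term 1 = ε^1.25·(…)^4.75 = 6.52×10^-7; Term 2 = ν·Q^9.4·(…)^5.2 = 2.40×10^-7
D = 0.66·(6.52×10^-7 + 2.40×10^-7)^0.04 = 0.3781 m = 378 mm
Check: V = 1.95 m/s, Re = 1.64×10^6, f = 0.01369, h_f = 3.09 m ≈ 3.25 m ✓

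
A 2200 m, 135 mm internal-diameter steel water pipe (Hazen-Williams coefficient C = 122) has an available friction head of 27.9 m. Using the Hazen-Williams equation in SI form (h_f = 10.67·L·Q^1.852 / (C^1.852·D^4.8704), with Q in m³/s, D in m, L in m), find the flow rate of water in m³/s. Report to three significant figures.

Q ≈ 0.0166 m³/s

Rearranging: Q = [h_f·C^1.852·D^4.8704 / (10.67·L)]^(1/1.852)
Q = [27.9·122^1.852·0.135^4.8704 / (10.67·2200)]^0.540 = 0.01659 m³/s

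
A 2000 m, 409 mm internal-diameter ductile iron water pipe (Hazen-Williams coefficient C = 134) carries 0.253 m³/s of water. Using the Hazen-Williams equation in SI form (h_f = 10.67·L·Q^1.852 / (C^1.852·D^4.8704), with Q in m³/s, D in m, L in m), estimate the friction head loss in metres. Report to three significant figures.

h_f ≈ 15.0 m

h_f = 10.67·2000·0.253^1.852 / (134^1.852·0.409^4.8704) = 14.98 m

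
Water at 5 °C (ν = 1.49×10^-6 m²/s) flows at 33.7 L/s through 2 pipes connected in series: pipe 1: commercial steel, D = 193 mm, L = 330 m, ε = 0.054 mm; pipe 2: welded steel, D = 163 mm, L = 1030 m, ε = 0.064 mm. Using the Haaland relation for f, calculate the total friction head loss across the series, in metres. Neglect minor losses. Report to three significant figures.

H ≈ 17.4 m

Pipe 1: V = 1.152 m/s, Re = 1.49×10^5, ε/D = 2.80×10^-4, f = 0.01803, h_1 = f(L/D)V²/2g = 2.085 m
Pipe 2: V = 1.615 m/s, Re = 1.77×10^5, ε/D = 3.93×10^-4, f = 0.01828, h_2 = f(L/D)V²/2g = 15.36 m
Series → Q common, losses add: H = Σh = 17.44 m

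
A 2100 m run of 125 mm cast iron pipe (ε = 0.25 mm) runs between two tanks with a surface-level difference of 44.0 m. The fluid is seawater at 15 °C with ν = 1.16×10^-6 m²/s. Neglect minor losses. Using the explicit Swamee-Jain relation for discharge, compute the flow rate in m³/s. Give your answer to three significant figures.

Swamee-Jain (Type II): Q = -0.965·√(gD⁵h_f/L)·ln[ε/(3.7D) + √(3.17ν²L/(gD³h_f))]
√(gD⁵h_f/L) = √(9.81·0.125⁵·44.0/2100) = 0.002505
ε/(3.7D) = 5.41×10^-4; √(3.17ν²L/(gD³h_f)) = 1.03×10^-4
Q = -0.965·0.002505·ln(6.436×10^-4) = 0.01776 m³/s
Check: V = 1.45 m/s, Re = 1.56×10^5, f = 0.02474, h_f = 44.4 m ≈ 44.0 m ✓

Q ≈ 0.0178 m³/s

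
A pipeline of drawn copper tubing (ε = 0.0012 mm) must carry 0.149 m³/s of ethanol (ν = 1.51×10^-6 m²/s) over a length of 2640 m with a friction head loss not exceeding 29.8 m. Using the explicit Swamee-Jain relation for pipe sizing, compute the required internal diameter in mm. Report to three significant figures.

D ≈ 298 mm

Swamee-Jain (Type III): D = 0.66·[ε^1.25·(LQ²/(gh_f))^4.75 + ν·Q^9.4·(L/(gh_f))^5.2]^0.04
LQ²/(gh_f) = 0.2005; L/(gh_f) = 9.031
Term 1 = ε^1.25·(…)^4.75 = 1.92×10^-11; Term 2 = ν·Q^9.4·(…)^5.2 = 2.38×10^-9
D = 0.66·(1.92×10^-11 + 2.38×10^-9)^0.04 = 0.2984 m = 298 mm
Check: V = 2.13 m/s, Re = 4.21×10^5, f = 0.01356, h_f = 27.8 m ≈ 29.8 m ✓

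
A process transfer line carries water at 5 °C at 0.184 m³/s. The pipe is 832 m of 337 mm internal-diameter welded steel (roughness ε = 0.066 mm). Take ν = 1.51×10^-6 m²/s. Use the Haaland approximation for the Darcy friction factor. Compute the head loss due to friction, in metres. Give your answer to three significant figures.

h_f ≈ 8.22 m

V = 4Q/(πD²) = 4·0.184/(π·0.337²) = 2.063 m/s
Re = VD/ν = 2.063·0.337/1.51×10^-6 = 4.60×10^5 → turbulent
ε/D = 0.066/337 = 1.96×10^-4
Haaland: f = 0.01536
h_f = f(L/D)V²/(2g) = 0.01536·(832/0.337)·2.063²/(2·9.81) = 8.224 m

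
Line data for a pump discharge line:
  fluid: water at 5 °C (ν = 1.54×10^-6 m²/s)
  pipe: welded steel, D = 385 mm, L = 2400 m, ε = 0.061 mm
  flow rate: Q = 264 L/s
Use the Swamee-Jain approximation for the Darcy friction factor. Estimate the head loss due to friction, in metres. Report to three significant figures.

h_f ≈ 24.4 m

V = 4Q/(πD²) = 4·0.264/(π·0.385²) = 2.268 m/s
Re = VD/ν = 2.268·0.385/1.54×10^-6 = 5.67×10^5 → turbulent
ε/D = 0.061/385 = 1.58×10^-4
Swamee-Jain: f = 0.01493
h_f = f(L/D)V²/(2g) = 0.01493·(2400/0.385)·2.268²/(2·9.81) = 24.39 m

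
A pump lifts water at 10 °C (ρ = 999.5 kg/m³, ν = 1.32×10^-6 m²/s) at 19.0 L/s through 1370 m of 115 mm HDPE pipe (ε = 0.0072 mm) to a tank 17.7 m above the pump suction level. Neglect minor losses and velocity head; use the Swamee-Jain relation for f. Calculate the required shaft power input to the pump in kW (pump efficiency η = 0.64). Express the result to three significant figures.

P_shaft ≈ 15.0 kW

V = 4Q/(πD²) = 1.829 m/s; Re = 1.59×10^5; ε/D = 6.26×10^-5; f = 0.01673
h_f = f(L/D)V²/2g = 33.99 m
Total head H = z + h_f = 17.7 + 33.99 = 51.69 m
P_hyd = ρgQH = 999.5·9.81·0.0190·51.69 = 9.630 kW
P_shaft = P_hyd/η = 9.630/0.64 = 15.05 kW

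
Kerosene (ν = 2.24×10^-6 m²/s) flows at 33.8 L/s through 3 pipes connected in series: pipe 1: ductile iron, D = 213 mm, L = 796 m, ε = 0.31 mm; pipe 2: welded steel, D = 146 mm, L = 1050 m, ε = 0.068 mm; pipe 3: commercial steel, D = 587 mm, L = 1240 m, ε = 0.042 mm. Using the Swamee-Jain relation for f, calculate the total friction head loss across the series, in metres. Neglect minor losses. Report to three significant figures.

H ≈ 33.4 m

Pipe 1: V = 0.9486 m/s, Re = 9.02×10^4, ε/D = 0.00146, f = 0.02400, h_1 = f(L/D)V²/2g = 4.114 m
Pipe 2: V = 2.019 m/s, Re = 1.32×10^5, ε/D = 4.66×10^-4, f = 0.01959, h_2 = f(L/D)V²/2g = 29.27 m
Pipe 3: V = 0.1249 m/s, Re = 3.27×10^4, ε/D = 7.16×10^-5, f = 0.02313, h_3 = f(L/D)V²/2g = 0.03884 m
Series → Q common, losses add: H = Σh = 33.42 m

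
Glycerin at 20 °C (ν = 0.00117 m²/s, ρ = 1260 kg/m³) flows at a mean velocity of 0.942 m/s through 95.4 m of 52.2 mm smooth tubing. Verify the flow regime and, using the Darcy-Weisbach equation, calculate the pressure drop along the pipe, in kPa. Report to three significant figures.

Re = VD/ν = 0.942·0.05220/0.00117 = 42.0 → laminar (Re < 2300)
f = 64/Re = 1.523
h_f = f(L/D)V²/(2g) = 1.523·(95.4/0.05220)·0.942²/(2·9.81) = 125.9 m
Δp = ρg·h_f = 1260·9.81·125.9 = 1556 kPa

Δp ≈ 1560 kPa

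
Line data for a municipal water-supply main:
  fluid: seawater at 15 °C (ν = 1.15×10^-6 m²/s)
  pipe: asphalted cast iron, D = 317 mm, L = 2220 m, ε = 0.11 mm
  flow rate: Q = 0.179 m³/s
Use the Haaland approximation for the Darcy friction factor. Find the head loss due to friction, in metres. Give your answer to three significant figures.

h_f ≈ 30.0 m

V = 4Q/(πD²) = 4·0.179/(π·0.317²) = 2.268 m/s
Re = VD/ν = 2.268·0.317/1.15×10^-6 = 6.25×10^5 → turbulent
ε/D = 0.11/317 = 3.47×10^-4
Haaland: f = 0.01632
h_f = f(L/D)V²/(2g) = 0.01632·(2220/0.317)·2.268²/(2·9.81) = 29.97 m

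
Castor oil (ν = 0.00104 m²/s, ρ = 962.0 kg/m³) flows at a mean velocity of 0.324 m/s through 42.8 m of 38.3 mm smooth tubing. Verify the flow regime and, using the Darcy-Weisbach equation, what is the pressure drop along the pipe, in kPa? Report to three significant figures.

Re = VD/ν = 0.324·0.03830/0.00104 = 11.9 → laminar (Re < 2300)
f = 64/Re = 5.364
h_f = f(L/D)V²/(2g) = 5.364·(42.8/0.03830)·0.324²/(2·9.81) = 32.07 m
Δp = ρg·h_f = 962.0·9.81·32.07 = 302.7 kPa

Δp ≈ 303 kPa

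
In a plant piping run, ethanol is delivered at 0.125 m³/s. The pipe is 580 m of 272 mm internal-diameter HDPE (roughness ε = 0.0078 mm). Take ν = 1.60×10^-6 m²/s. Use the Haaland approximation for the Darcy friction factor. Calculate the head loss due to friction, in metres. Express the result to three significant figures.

h_f ≈ 7.09 m

V = 4Q/(πD²) = 4·0.125/(π·0.272²) = 2.151 m/s
Re = VD/ν = 2.151·0.272/1.60×10^-6 = 3.66×10^5 → turbulent
ε/D = 0.0078/272 = 2.87×10^-5
Haaland: f = 0.01410
h_f = f(L/D)V²/(2g) = 0.01410·(580/0.272)·2.151²/(2·9.81) = 7.094 m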